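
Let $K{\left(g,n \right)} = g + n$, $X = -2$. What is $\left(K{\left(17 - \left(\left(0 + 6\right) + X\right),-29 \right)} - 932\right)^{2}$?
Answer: $898704$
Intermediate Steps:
$\left(K{\left(17 - \left(\left(0 + 6\right) + X\right),-29 \right)} - 932\right)^{2} = \left(\left(\left(17 - \left(\left(0 + 6\right) - 2\right)\right) - 29\right) - 932\right)^{2} = \left(\left(\left(17 - \left(6 - 2\right)\right) - 29\right) - 932\right)^{2} = \left(\left(\left(17 - 4\right) - 29\right) - 932\right)^{2} = \left(\left(13 - 29\right) - 932\right)^{2} = \left(-16 - 932\right)^{2} = \left(-948\right)^{2} = 898704$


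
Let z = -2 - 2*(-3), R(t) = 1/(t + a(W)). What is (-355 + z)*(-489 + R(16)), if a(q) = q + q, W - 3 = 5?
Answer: 5492097/32 ≈ 1.7163e+5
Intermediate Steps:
W = 8 (W = 3 + 5 = 8)
a(q) = 2*q
R(t) = 1/(16 + t) (R(t) = 1/(t + 2*8) = 1/(t + 16) = 1/(16 + t))
z = 4 (z = -2 + 6 = 4)
(-355 + z)*(-489 + R(16)) = (-355 + 4)*(-489 + 1/(16 + 16)) = -351*(-489 + 1/32) = -351*(-15647/32) = 5492097/32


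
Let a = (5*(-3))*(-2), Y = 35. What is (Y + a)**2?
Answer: 4225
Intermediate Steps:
a = 30 (a = -15*(-2) = 30)
(Y + a)**2 = (35 + 30)**2 = 65**2 = 4225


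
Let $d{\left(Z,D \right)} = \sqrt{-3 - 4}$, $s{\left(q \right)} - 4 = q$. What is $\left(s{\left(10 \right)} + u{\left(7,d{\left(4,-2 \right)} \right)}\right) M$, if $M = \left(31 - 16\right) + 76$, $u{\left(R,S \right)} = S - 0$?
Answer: $1274 + 91 i \sqrt{7} \approx 1274.0 + 240.76 i$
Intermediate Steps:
$s{\left(q \right)} = 4 + q$
$d{\left(Z,D \right)} = i \sqrt{7}$ ($d{\left(Z,D \right)} = \sqrt{-7} = i \sqrt{7}$)
$u{\left(R,S \right)} = S$ ($u{\left(R,S \right)} = S + 0 = S$)
$M = 91$ ($M = \left(31 - 16\right) + 76 = 15 + 76 = 91$)
$\left(s{\left(10 \right)} + u{\left(7,d{\left(4,-2 \right)} \right)}\right) M = \left(\left(4 + 10\right) + i \sqrt{7}\right) 91 = \left(14 + i \sqrt{7}\right) 91 = 1274 + 91 i \sqrt{7}$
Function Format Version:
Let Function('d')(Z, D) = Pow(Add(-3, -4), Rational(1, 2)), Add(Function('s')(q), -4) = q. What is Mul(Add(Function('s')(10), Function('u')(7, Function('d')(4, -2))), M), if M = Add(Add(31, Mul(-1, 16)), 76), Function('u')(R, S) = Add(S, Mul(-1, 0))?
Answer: Add(1274, Mul(91, I, Pow(7, Rational(1, 2)))) ≈ Add(1274.0, Mul(240.76, I))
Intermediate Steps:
Function('s')(q) = Add(4, q)
Function('d')(Z, D) = Mul(I, Pow(7, Rational(1, 2))) (Function('d')(Z, D) = Pow(-7, Rational(1, 2)) = Mul(I, Pow(7, Rational(1, 2))))
Function('u')(R, S) = S (Function('u')(R, S) = Add(S, 0) = S)
M = 91 (M = Add(Add(31, -16), 76) = Add(15, 76) = 91)
Mul(Add(Function('s')(10), Function('u')(7, Function('d')(4, -2))), M) = Mul(Add(Add(4, 10), Mul(I, Pow(7, Rational(1, 2)))), 91) = Mul(Add(14, Mul(I, Pow(7, Rational(1, 2)))), 91) = Add(1274, Mul(91, I, Pow(7, Rational(1, 2))))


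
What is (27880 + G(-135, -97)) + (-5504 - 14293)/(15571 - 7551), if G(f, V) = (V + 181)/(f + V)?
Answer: 6483672077/232580 ≈ 27877.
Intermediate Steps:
G(f, V) = (181 + V)/(V + f)
(27880 + G(-135, -97)) + (-5504 - 14293)/(15571 - 7551) = (27880 + (181 - 97)/(-97 - 135)) + (-5504 - 14293)/(15571 - 7551) = (27880 + 84/(-232)) - 19797/8020 = (27880 - 1/232*84) - 19797*1/8020 = (27880 - 21/58) - 19797/8020 = 1617019/58 - 19797/8020 = 6483672077/232580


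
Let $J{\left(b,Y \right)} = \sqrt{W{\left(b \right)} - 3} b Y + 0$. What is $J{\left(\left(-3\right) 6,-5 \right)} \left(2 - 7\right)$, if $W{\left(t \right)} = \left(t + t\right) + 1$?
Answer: $- 450 i \sqrt{38} \approx - 2774.0 i$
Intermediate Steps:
$W{\left(t \right)} = 1 + 2 t$ ($W{\left(t \right)} = 2 t + 1 = 1 + 2 t$)
$J{\left(b,Y \right)} = Y b \sqrt{-2 + 2 b}$ ($J{\left(b,Y \right)} = \sqrt{\left(1 + 2 b\right) - 3} b Y + 0 = \sqrt{-2 + 2 b} b Y + 0 = b \sqrt{-2 + 2 b} Y + 0 = Y b \sqrt{-2 + 2 b} + 0 = Y b \sqrt{-2 + 2 b}$)
$J{\left(\left(-3\right) 6,-5 \right)} \left(2 - 7\right) = - 5 \left(\left(-3\right) 6\right) \sqrt{-2 + 2 \left(\left(-3\right) 6\right)} \left(2 - 7\right) = \left(-5\right) \left(-18\right) \sqrt{-2 + 2 \left(-18\right)} \left(-5\right) = \left(-5\right) \left(-18\right) \sqrt{-2 - 36} \left(-5\right) = \left(-5\right) \left(-18\right) \sqrt{-38} \left(-5\right) = \left(-5\right) \left(-18\right) i \sqrt{38} \left(-5\right) = 90 i \sqrt{38} \left(-5\right) = - 450 i \sqrt{38}$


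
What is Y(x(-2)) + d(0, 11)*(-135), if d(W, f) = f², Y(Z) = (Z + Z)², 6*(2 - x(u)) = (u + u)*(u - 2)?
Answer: -146999/9 ≈ -16333.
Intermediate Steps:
x(u) = 2 - u*(-2 + u)/3 (x(u) = 2 - (u + u)*(u - 2)/6 = 2 - 2*u*(-2 + u)/6 = 2 - u*(-2 + u)/3)
Y(Z) = 4*Z² (Y(Z) = (2*Z)² = 4*Z²)
Y(x(-2)) + d(0, 11)*(-135) = 4*(2 - ⅓*(-2)² + (⅔)*(-2))² + 11²*(-135) = 4*(2 - ⅓*4 - 4/3)² + 121*(-135) = 4*(2 - 4/3 - 4/3)² - 16335 = 4*(-⅔)² - 16335 = 4*(4/9) - 16335 = 16/9 - 16335 = -146999/9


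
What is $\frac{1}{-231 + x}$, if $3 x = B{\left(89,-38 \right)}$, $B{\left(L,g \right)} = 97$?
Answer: $- \frac{3}{596} \approx -0.0050336$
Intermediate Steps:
$x = \frac{97}{3}$ ($x = \frac{1}{3} \cdot 97 = \frac{97}{3} \approx 32.333$)
$\frac{1}{-231 + x} = \frac{1}{-231 + \frac{97}{3}} = \frac{1}{- \frac{596}{3}} = - \frac{3}{596}$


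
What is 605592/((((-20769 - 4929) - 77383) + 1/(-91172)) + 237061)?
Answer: 55213033824/12215224559 ≈ 4.5200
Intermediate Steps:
605592/((((-20769 - 4929) - 77383) + 1/(-91172)) + 237061) = 605592/(((-25698 - 77383) - 1/91172) + 237061) = 605592/((-103081 - 1/91172) + 237061) = 605592/(-9398100933/91172 + 237061) = 605592/(12215224559/91172) = 605592*(91172/12215224559) = 55213033824/12215224559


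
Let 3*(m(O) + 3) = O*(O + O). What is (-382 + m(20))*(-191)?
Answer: 67805/3 ≈ 22602.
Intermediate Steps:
m(O) = -3 + 2*O²/3 (m(O) = -3 + (O*(O + O))/3 = -3 + (O*(2*O))/3 = -3 + (2*O²)/3 = -3 + 2*O²/3)
(-382 + m(20))*(-191) = (-382 + (-3 + (⅔)*20²))*(-191) = (-382 + (-3 + (⅔)*400))*(-191) = (-382 + (-3 + 800/3))*(-191) = (-382 + 791/3)*(-191) = -355/3*(-191) = 67805/3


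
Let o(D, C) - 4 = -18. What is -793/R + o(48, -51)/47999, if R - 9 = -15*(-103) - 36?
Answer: -5440637/10408926 ≈ -0.52269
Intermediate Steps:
o(D, C) = -14 (o(D, C) = 4 - 18 = -14)
R = 1518 (R = 9 + (-15*(-103) - 36) = 9 + (1545 - 36) = 9 + 1509 = 1518)
-793/R + o(48, -51)/47999 = -793/1518 - 14/47999 = -793*1/1518 - 14*1/47999 = -793/1518 - 2/6857 = -5440637/10408926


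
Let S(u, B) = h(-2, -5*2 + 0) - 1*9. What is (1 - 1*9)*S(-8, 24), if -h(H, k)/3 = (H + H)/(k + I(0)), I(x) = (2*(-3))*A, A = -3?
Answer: 60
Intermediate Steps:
I(x) = 18 (I(x) = (2*(-3))*(-3) = -6*(-3) = 18)
h(H, k) = -6*H/(18 + k) (h(H, k) = -3*(H + H)/(k + 18) = -3*2*H/(18 + k) = -6*H/(18 + k))
S(u, B) = -15/2 (S(u, B) = -6*(-2)/(18 + (-5*2 + 0)) - 1*9 = -6*(-2)/(18 + (-10 + 0)) - 9 = -6*(-2)/(18 - 10) - 9 = -6*(-2)/8 - 9 = -6*(-2)*⅛ - 9 = 3/2 - 9 = -15/2)
(1 - 1*9)*S(-8, 24) = (1 - 1*9)*(-15/2) = (1 - 9)*(-15/2) = -8*(-15/2) = 60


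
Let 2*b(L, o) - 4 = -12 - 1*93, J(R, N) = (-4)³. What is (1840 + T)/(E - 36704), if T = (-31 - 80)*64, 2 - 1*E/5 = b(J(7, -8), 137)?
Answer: 10528/72883 ≈ 0.14445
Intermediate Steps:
J(R, N) = -64
b(L, o) = -101/2 (b(L, o) = 2 + (-12 - 1*93)/2 = 2 + (-12 - 93)/2 = 2 + (½)*(-105) = 2 - 105/2 = -101/2)
E = 525/2 (E = 10 - 5*(-101/2) = 10 + 505/2 = 525/2 ≈ 262.50)
T = -7104 (T = -111*64 = -7104)
(1840 + T)/(E - 36704) = (1840 - 7104)/(525/2 - 36704) = -5264/(-72883/2) = -5264*(-2/72883) = 10528/72883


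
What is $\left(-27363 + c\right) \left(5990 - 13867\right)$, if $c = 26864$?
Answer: $3930623$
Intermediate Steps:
$\left(-27363 + c\right) \left(5990 - 13867\right) = \left(-27363 + 26864\right) \left(5990 - 13867\right) = \left(-499\right) \left(-7877\right) = 3930623$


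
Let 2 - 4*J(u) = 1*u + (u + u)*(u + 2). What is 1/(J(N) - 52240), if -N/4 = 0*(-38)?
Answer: -2/104479 ≈ -1.9143e-5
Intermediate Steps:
N = 0 (N = -0*(-38) = -4*0 = 0)
J(u) = ½ - u/4 - u*(2 + u)/2 (J(u) = ½ - (1*u + (u + u)*(u + 2))/4 = ½ - (u + (2*u)*(2 + u))/4 = ½ - (u + 2*u*(2 + u))/4 = ½ + (-u/4 - u*(2 + u)/2) = ½ - u/4 - u*(2 + u)/2)
1/(J(N) - 52240) = 1/((½ - 5/4*0 - ½*0²) - 52240) = 1/((½ + 0 - ½*0) - 52240) = 1/((½ + 0 + 0) - 52240) = 1/(½ - 52240) = 1/(-104479/2) = -2/104479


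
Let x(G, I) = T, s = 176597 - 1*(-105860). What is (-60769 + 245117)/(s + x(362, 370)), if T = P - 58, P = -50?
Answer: 184348/282349 ≈ 0.65291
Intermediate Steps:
T = -108 (T = -50 - 58 = -108)
s = 282457 (s = 176597 + 105860 = 282457)
x(G, I) = -108
(-60769 + 245117)/(s + x(362, 370)) = (-60769 + 245117)/(282457 - 108) = 184348/282349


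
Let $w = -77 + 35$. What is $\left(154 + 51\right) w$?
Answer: $-8610$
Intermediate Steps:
$w = -42$
$\left(154 + 51\right) w = \left(154 + 51\right) \left(-42\right) = 205 \left(-42\right) = -8610$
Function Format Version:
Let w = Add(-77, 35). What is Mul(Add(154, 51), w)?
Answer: -8610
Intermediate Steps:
w = -42
Mul(Add(154, 51), w) = Mul(Add(154, 51), -42) = Mul(205, -42) = -8610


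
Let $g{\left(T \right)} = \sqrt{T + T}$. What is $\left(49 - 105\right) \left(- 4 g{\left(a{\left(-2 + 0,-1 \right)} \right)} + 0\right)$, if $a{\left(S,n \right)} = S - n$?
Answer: $224 i \sqrt{2} \approx 316.78 i$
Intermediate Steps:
$g{\left(T \right)} = \sqrt{2} \sqrt{T}$ ($g{\left(T \right)} = \sqrt{2 T} = \sqrt{2} \sqrt{T}$)
$\left(49 - 105\right) \left(- 4 g{\left(a{\left(-2 + 0,-1 \right)} \right)} + 0\right) = \left(49 - 105\right) \left(- 4 \sqrt{2} \sqrt{\left(-2 + 0\right) - -1} + 0\right) = - 56 \left(- 4 \sqrt{2} \sqrt{-2 + 1} + 0\right) = - 56 \left(- 4 \sqrt{2} \sqrt{-1} + 0\right) = - 56 \left(- 4 \sqrt{2} i + 0\right) = - 56 \left(- 4 i \sqrt{2} + 0\right) = - 56 \left(- 4 i \sqrt{2}\right) = 224 i \sqrt{2}$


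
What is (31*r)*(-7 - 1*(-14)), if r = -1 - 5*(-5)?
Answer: 5208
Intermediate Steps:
r = 24 (r = -1 + 25 = 24)
(31*r)*(-7 - 1*(-14)) = (31*24)*(-7 - 1*(-14)) = 744*(-7 + 14) = 744*7 = 5208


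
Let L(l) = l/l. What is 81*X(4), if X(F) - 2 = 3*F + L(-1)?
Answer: 1215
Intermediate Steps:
L(l) = 1
X(F) = 3 + 3*F (X(F) = 2 + (3*F + 1) = 2 + (1 + 3*F) = 3 + 3*F)
81*X(4) = 81*(3 + 3*4) = 81*(3 + 12) = 81*15 = 1215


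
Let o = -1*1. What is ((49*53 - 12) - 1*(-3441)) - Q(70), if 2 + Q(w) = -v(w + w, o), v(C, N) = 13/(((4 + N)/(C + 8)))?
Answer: 20008/3 ≈ 6669.3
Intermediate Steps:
o = -1
v(C, N) = 13*(8 + C)/(4 + N) (v(C, N) = 13/(((4 + N)/(8 + C))) = 13*((8 + C)/(4 + N)) = 13*(8 + C)/(4 + N))
Q(w) = -110/3 - 26*w/3 (Q(w) = -2 - 13*(8 + (w + w))/(4 - 1) = -2 - 13*(8 + 2*w)/3 = -2 - (104/3 + 26*w/3) = -2 + (-104/3 - 26*w/3) = -110/3 - 26*w/3)
((49*53 - 12) - 1*(-3441)) - Q(70) = ((49*53 - 12) - 1*(-3441)) - (-110/3 - 26/3*70) = ((2597 - 12) + 3441) - (-110/3 - 1820/3) = (2585 + 3441) - 1*(-1930/3) = 6026 + 1930/3 = 20008/3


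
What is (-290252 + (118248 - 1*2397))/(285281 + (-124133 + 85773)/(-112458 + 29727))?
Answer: -14428369131/23601620771 ≈ -0.61133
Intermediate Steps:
(-290252 + (118248 - 1*2397))/(285281 + (-124133 + 85773)/(-112458 + 29727)) = (-290252 + (118248 - 2397))/(285281 - 38360/(-82731)) = (-290252 + 115851)/(285281 - 38360*(-1/82731)) = -174401/(285281 + 38360/82731) = -174401/23601620771/82731 = -174401*82731/23601620771 = -14428369131/23601620771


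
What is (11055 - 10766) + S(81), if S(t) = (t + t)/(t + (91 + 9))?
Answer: 52471/181 ≈ 289.90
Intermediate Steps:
S(t) = 2*t/(100 + t) (S(t) = (2*t)/(t + 100) = (2*t)/(100 + t) = 2*t/(100 + t))
(11055 - 10766) + S(81) = (11055 - 10766) + 2*81/(100 + 81) = 289 + 2*81/181 = 289 + 2*81*(1/181) = 289 + 162/181 = 52471/181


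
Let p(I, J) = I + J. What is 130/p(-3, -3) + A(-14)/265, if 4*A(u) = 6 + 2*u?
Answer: -34483/1590 ≈ -21.687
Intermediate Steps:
A(u) = 3/2 + u/2 (A(u) = (6 + 2*u)/4 = 3/2 + u/2)
130/p(-3, -3) + A(-14)/265 = 130/(-3 - 3) + (3/2 + (½)*(-14))/265 = 130/(-6) + (3/2 - 7)*(1/265) = 130*(-⅙) - 11/2*1/265 = -65/3 - 11/530 = -34483/1590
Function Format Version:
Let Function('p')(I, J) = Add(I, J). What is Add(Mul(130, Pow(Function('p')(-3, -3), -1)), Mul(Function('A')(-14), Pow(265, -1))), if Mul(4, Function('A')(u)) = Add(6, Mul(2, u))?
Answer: Rational(-34483, 1590) ≈ -21.687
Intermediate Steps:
Function('A')(u) = Add(Rational(3, 2), Mul(Rational(1, 2), u)) (Function('A')(u) = Mul(Rational(1, 4), Add(6, Mul(2, u))) = Add(Rational(3, 2), Mul(Rational(1, 2), u)))
Add(Mul(130, Pow(Function('p')(-3, -3), -1)), Mul(Function('A')(-14), Pow(265, -1))) = Add(Mul(130, Pow(Add(-3, -3), -1)), Mul(Add(Rational(3, 2), Mul(Rational(1, 2), -14)), Pow(265, -1))) = Add(Mul(130, Pow(-6, -1)), Mul(Add(Rational(3, 2), -7), Rational(1, 265))) = Add(Mul(130, Rational(-1, 6)), Mul(Rational(-11, 2), Rational(1, 265))) = Add(Rational(-65, 3), Rational(-11, 530)) = Rational(-34483, 1590)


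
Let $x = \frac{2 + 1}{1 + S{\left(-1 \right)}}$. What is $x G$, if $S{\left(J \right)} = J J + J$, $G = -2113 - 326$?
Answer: $-7317$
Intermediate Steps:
$G = -2439$
$S{\left(J \right)} = J + J^{2}$ ($S{\left(J \right)} = J^{2} + J = J + J^{2}$)
$x = 3$ ($x = \frac{2 + 1}{1 - \left(1 - 1\right)} = \frac{1}{1 - 0} \cdot 3 = \frac{1}{1 + 0} \cdot 3 = 1^{-1} \cdot 3 = 1 \cdot 3 = 3$)
$x G = 3 \left(-2439\right) = -7317$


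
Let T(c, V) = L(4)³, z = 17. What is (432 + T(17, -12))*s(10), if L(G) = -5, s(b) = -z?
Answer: -5219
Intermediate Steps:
s(b) = -17 (s(b) = -1*17 = -17)
T(c, V) = -125 (T(c, V) = (-5)³ = -125)
(432 + T(17, -12))*s(10) = (432 - 125)*(-17) = 307*(-17) = -5219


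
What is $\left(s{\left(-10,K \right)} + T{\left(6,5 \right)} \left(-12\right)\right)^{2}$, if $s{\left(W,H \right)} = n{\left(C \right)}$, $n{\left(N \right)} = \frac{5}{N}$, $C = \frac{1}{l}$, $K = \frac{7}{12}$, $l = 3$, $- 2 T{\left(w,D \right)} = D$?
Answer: $2025$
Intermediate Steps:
$T{\left(w,D \right)} = - \frac{D}{2}$
$K = \frac{7}{12}$ ($K = 7 \cdot \frac{1}{12} = \frac{7}{12} \approx 0.58333$)
$C = \frac{1}{3} \approx 0.33333$
$s{\left(W,H \right)} = 15$ ($s{\left(W,H \right)} = 5 \frac{1}{\frac{1}{3}} = 5 \cdot 3 = 15$)
$\left(s{\left(-10,K \right)} + T{\left(6,5 \right)} \left(-12\right)\right)^{2} = \left(15 + \left(- \frac{1}{2}\right) 5 \left(-12\right)\right)^{2} = \left(15 - -30\right)^{2} = \left(15 + 30\right)^{2} = 45^{2} = 2025$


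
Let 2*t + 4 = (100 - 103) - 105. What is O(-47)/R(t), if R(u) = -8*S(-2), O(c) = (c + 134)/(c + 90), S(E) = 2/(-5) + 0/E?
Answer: 435/688 ≈ 0.63227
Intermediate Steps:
t = -56 (t = -2 + ((100 - 103) - 105)/2 = -2 + (-3 - 105)/2 = -2 + (½)*(-108) = -2 - 54 = -56)
S(E) = -⅖ (S(E) = 2*(-⅕) + 0 = -⅖ + 0 = -⅖)
O(c) = (134 + c)/(90 + c)
R(u) = 16/5 (R(u) = -8*(-⅖) = 16/5)
O(-47)/R(t) = ((134 - 47)/(90 - 47))/(16/5) = (87/43)*(5/16) = 435/688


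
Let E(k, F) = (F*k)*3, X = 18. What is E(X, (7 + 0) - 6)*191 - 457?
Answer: 9857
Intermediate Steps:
E(k, F) = 3*F*k
E(X, (7 + 0) - 6)*191 - 457 = (3*((7 + 0) - 6)*18)*191 - 457 = (3*(7 - 6)*18)*191 - 457 = (3*1*18)*191 - 457 = 54*191 - 457 = 10314 - 457 = 9857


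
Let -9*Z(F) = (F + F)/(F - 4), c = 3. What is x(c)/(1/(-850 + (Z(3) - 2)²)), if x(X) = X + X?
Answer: -15268/3 ≈ -5089.3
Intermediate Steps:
Z(F) = -2*F/(9*(-4 + F)) (Z(F) = -(F + F)/(9*(F - 4)) = -2*F/(9*(-4 + F)))
x(X) = 2*X
x(c)/(1/(-850 + (Z(3) - 2)²)) = (2*3)/(1/(-850 + (-2*3/(-36 + 9*3) - 2)²)) = 6/(1/(-850 + (-2*3/(-36 + 27) - 2)²)) = 6/(1/(-850 + (-2*3/(-9) - 2)²)) = 6/(1/(-850 + (-2*3*(-⅑) - 2)²)) = 6/(1/(-850 + (⅔ - 2)²)) = 6/(1/(-850 + (-4/3)²)) = 6/(1/(-850 + 16/9)) = 6/(1/(-7634/9)) = 6/(-9/7634) = 6*(-7634/9) = -15268/3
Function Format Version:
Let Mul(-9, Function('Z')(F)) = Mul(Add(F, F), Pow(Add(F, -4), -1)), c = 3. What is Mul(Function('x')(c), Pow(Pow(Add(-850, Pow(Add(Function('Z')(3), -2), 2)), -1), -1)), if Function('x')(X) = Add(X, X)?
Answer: Rational(-15268, 3) ≈ -5089.3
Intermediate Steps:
Function('Z')(F) = Mul(Rational(-2, 9), F, Pow(Add(-4, F), -1)) (Function('Z')(F) = Mul(Rational(-1, 9), Mul(Add(F, F), Pow(Add(F, -4), -1))) = Mul(Rational(-1, 9), Mul(Mul(2, F), Pow(Add(-4, F), -1))) = Mul(Rational(-1, 9), Mul(2, F, Pow(Add(-4, F), -1))) = Mul(Rational(-2, 9), F, Pow(Add(-4, F), -1)))
Function('x')(X) = Mul(2, X)
Mul(Function('x')(c), Pow(Pow(Add(-850, Pow(Add(Function('Z')(3), -2), 2)), -1), -1)) = Mul(Mul(2, 3), Pow(Pow(Add(-850, Pow(Add(Mul(-2, 3, Pow(Add(-36, Mul(9, 3)), -1)), -2), 2)), -1), -1)) = Mul(6, Pow(Pow(Add(-850, Pow(Add(Mul(-2, 3, Pow(Add(-36, 27), -1)), -2), 2)), -1), -1)) = Mul(6, Pow(Pow(Add(-850, Pow(Add(Mul(-2, 3, Pow(-9, -1)), -2), 2)), -1), -1)) = Mul(6, Pow(Pow(Add(-850, Pow(Add(Mul(-2, 3, Rational(-1, 9)), -2), 2)), -1), -1)) = Mul(6, Pow(Pow(Add(-850, Pow(Add(Rational(2, 3), -2), 2)), -1), -1)) = Mul(6, Pow(Pow(Add(-850, Pow(Rational(-4, 3), 2)), -1), -1)) = Mul(6, Pow(Pow(Add(-850, Rational(16, 9)), -1), -1)) = Mul(6, Pow(Pow(Rational(-7634, 9), -1), -1)) = Mul(6, Pow(Rational(-9, 7634), -1)) = Mul(6, Rational(-7634, 9)) = Rational(-15268, 3)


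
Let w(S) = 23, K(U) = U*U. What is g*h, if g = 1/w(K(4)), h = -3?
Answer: -3/23 ≈ -0.13043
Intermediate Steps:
K(U) = U²
g = 1/23 ≈ 0.043478
g*h = (1/23)*(-3) = -3/23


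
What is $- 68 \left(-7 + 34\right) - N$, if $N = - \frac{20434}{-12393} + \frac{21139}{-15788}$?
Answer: $- \frac{21134920717}{11509452} \approx -1836.3$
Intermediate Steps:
$N = \frac{3566845}{11509452}$ ($N = \left(-20434\right) \left(- \frac{1}{12393}\right) + 21139 \left(- \frac{1}{15788}\right) = \frac{1202}{729} - \frac{21139}{15788} = \frac{3566845}{11509452} \approx 0.30991$)
$- 68 \left(-7 + 34\right) - N = - 68 \left(-7 + 34\right) - \frac{3566845}{11509452} = \left(-68\right) 27 - \frac{3566845}{11509452} = -1836 - \frac{3566845}{11509452} = - \frac{21134920717}{11509452}$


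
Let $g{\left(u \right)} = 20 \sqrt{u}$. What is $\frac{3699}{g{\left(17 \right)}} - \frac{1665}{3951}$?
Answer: $- \frac{185}{439} + \frac{3699 \sqrt{17}}{340} \approx 44.436$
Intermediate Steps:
$\frac{3699}{g{\left(17 \right)}} - \frac{1665}{3951} = \frac{3699}{20 \sqrt{17}} - \frac{1665}{3951} = 3699 \frac{\sqrt{17}}{340} - \frac{185}{439} = \frac{3699 \sqrt{17}}{340} - \frac{185}{439} = - \frac{185}{439} + \frac{3699 \sqrt{17}}{340}$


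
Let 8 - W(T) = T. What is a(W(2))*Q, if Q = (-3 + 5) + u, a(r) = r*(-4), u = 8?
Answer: -240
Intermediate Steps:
W(T) = 8 - T
a(r) = -4*r
Q = 10 (Q = (-3 + 5) + 8 = 2 + 8 = 10)
a(W(2))*Q = -4*(8 - 1*2)*10 = -4*(8 - 2)*10 = -4*6*10 = -24*10 = -240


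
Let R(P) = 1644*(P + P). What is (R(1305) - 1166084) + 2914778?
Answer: 6039534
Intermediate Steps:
R(P) = 3288*P (R(P) = 1644*(2*P) = 3288*P)
(R(1305) - 1166084) + 2914778 = (3288*1305 - 1166084) + 2914778 = (4290840 - 1166084) + 2914778 = 3124756 + 2914778 = 6039534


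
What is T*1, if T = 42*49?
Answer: 2058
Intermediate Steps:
T = 2058
T*1 = 2058*1 = 2058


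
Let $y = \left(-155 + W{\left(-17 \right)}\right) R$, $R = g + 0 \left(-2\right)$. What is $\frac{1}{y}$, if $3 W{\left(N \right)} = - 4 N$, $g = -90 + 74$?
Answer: $\frac{3}{6352} \approx 0.00047229$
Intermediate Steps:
$g = -16$
$W{\left(N \right)} = - \frac{4 N}{3}$ ($W{\left(N \right)} = \frac{\left(-4\right) N}{3} = - \frac{4 N}{3}$)
$R = -16$ ($R = -16 + 0 \left(-2\right) = -16 + 0 = -16$)
$y = \frac{6352}{3}$ ($y = \left(-155 - - \frac{68}{3}\right) \left(-16\right) = \left(-155 + \frac{68}{3}\right) \left(-16\right) = \left(- \frac{397}{3}\right) \left(-16\right) = \frac{6352}{3} \approx 2117.3$)
$\frac{1}{y} = \frac{1}{\frac{6352}{3}} = \frac{3}{6352}$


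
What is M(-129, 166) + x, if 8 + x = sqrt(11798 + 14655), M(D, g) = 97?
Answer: 89 + sqrt(26453) ≈ 251.64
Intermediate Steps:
x = -8 + sqrt(26453) (x = -8 + sqrt(11798 + 14655) = -8 + sqrt(26453) ≈ 154.64)
M(-129, 166) + x = 97 + (-8 + sqrt(26453)) = 89 + sqrt(26453)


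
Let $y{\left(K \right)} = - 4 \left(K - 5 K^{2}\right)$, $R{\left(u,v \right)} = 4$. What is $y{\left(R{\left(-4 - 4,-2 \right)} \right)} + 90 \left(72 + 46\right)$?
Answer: $10924$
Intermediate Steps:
$y{\left(K \right)} = - 4 K + 20 K^{2}$
$y{\left(R{\left(-4 - 4,-2 \right)} \right)} + 90 \left(72 + 46\right) = 4 \cdot 4 \left(-1 + 5 \cdot 4\right) + 90 \left(72 + 46\right) = 4 \cdot 4 \left(-1 + 20\right) + 90 \cdot 118 = 4 \cdot 4 \cdot 19 + 10620 = 304 + 10620 = 10924$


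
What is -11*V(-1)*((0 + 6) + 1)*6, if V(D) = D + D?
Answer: 924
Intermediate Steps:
V(D) = 2*D
-11*V(-1)*((0 + 6) + 1)*6 = -11*(2*(-1))*((0 + 6) + 1)*6 = -11*(-2*(6 + 1))*6 = -11*(-2*7)*6 = -(-154)*6 = -11*(-84) = 924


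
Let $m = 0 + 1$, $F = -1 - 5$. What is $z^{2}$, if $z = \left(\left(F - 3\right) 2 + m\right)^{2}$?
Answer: $83521$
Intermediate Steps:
$F = -6$ ($F = -1 - 5 = -6$)
$m = 1$
$z = 289$ ($z = \left(\left(-6 - 3\right) 2 + 1\right)^{2} = \left(\left(-9\right) 2 + 1\right)^{2} = \left(-18 + 1\right)^{2} = \left(-17\right)^{2} = 289$)
$z^{2} = 289^{2} = 83521$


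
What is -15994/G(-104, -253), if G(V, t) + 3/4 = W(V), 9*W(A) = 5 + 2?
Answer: -575784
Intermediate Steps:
W(A) = 7/9 (W(A) = (5 + 2)/9 = (1/9)*7 = 7/9)
G(V, t) = 1/36 (G(V, t) = -3/4 + 7/9 = 1/36)
-15994/G(-104, -253) = -15994/1/36 = -15994*36 = -575784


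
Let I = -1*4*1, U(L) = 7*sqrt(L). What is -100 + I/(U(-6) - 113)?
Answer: -1305848/13063 + 28*I*sqrt(6)/13063 ≈ -99.965 + 0.0052504*I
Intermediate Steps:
I = -4 (I = -4*1 = -4)
-100 + I/(U(-6) - 113) = -100 - 4/(7*sqrt(-6) - 113) = -100 - 4/(7*(I*sqrt(6)) - 113) = -100 - 4/(7*I*sqrt(6) - 113) = -100 - 4/(-113 + 7*I*sqrt(6))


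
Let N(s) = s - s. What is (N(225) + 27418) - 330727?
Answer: -303309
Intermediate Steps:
N(s) = 0
(N(225) + 27418) - 330727 = (0 + 27418) - 330727 = 27418 - 330727 = -303309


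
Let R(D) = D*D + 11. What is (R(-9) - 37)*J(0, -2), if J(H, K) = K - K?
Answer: 0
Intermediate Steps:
R(D) = 11 + D² (R(D) = D² + 11 = 11 + D²)
J(H, K) = 0
(R(-9) - 37)*J(0, -2) = ((11 + (-9)²) - 37)*0 = ((11 + 81) - 37)*0 = (92 - 37)*0 = 55*0 = 0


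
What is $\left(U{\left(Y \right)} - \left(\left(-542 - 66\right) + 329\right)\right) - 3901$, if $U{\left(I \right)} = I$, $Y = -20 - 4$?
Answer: $-3646$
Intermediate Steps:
$Y = -24$ ($Y = -20 - 4 = -24$)
$\left(U{\left(Y \right)} - \left(\left(-542 - 66\right) + 329\right)\right) - 3901 = \left(-24 - \left(\left(-542 - 66\right) + 329\right)\right) - 3901 = \left(-24 - \left(-608 + 329\right)\right) - 3901 = \left(-24 - -279\right) - 3901 = \left(-24 + 279\right) - 3901 = 255 - 3901 = -3646$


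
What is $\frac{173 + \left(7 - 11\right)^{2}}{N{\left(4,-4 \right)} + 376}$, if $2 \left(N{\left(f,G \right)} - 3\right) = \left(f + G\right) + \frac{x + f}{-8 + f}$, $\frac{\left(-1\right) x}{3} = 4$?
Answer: $\frac{189}{380} \approx 0.49737$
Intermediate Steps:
$x = -12$ ($x = \left(-3\right) 4 = -12$)
$N{\left(f,G \right)} = 3 + \frac{G}{2} + \frac{f}{2} + \frac{-12 + f}{2 \left(-8 + f\right)}$ ($N{\left(f,G \right)} = 3 + \frac{\left(f + G\right) + \frac{-12 + f}{-8 + f}}{2} = 3 + \frac{\left(G + f\right) + \frac{-12 + f}{-8 + f}}{2} = 3 + \frac{G + f + \frac{-12 + f}{-8 + f}}{2} = 3 + \left(\frac{G}{2} + \frac{f}{2} + \frac{-12 + f}{2 \left(-8 + f\right)}\right) = 3 + \frac{G}{2} + \frac{f}{2} + \frac{-12 + f}{2 \left(-8 + f\right)}$)
$\frac{173 + \left(7 - 11\right)^{2}}{N{\left(4,-4 \right)} + 376} = \frac{173 + \left(7 - 11\right)^{2}}{\frac{-60 + 4^{2} - 4 - -32 - 16}{2 \left(-8 + 4\right)} + 376} = \frac{173 + \left(-4\right)^{2}}{\frac{-60 + 16 - 4 + 32 - 16}{2 \left(-4\right)} + 376} = \frac{173 + 16}{\frac{1}{2} \left(- \frac{1}{4}\right) \left(-32\right) + 376} = \frac{189}{4 + 376} = \frac{189}{380}$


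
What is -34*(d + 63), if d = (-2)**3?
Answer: -1870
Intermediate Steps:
d = -8
-34*(d + 63) = -34*(-8 + 63) = -34*55 = -1870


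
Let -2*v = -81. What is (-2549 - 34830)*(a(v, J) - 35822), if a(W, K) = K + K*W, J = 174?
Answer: 1069076779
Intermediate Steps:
v = 81/2 (v = -1/2*(-81) = 81/2 ≈ 40.500)
(-2549 - 34830)*(a(v, J) - 35822) = (-2549 - 34830)*(174*(1 + 81/2) - 35822) = -37379*(174*(83/2) - 35822) = -37379*(7221 - 35822) = -37379*(-28601) = 1069076779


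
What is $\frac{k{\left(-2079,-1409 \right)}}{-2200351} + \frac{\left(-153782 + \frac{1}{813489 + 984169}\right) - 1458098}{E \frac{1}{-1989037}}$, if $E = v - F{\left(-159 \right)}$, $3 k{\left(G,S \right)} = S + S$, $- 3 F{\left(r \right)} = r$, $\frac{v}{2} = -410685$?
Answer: $- \frac{38044848591527403135652267}{9747363239825982702} \approx -3.9031 \cdot 10^{6}$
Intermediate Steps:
$v = -821370$ ($v = 2 \left(-410685\right) = -821370$)
$F{\left(r \right)} = - \frac{r}{3}$
$k{\left(G,S \right)} = \frac{2 S}{3}$ ($k{\left(G,S \right)} = \frac{S + S}{3} = \frac{2 S}{3}$)
$E = -821423$ ($E = -821370 - \left(- \frac{1}{3}\right) \left(-159\right) = -821370 - 53 = -821423$)
$\frac{k{\left(-2079,-1409 \right)}}{-2200351} + \frac{\left(-153782 + \frac{1}{813489 + 984169}\right) - 1458098}{E \frac{1}{-1989037}} = \frac{\frac{2}{3} \left(-1409\right)}{-2200351} + \frac{\left(-153782 + \frac{1}{813489 + 984169}\right) - 1458098}{\left(-821423\right) \frac{1}{-1989037}} = \left(- \frac{2818}{3}\right) \left(- \frac{1}{2200351}\right) + \frac{\left(-153782 + \frac{1}{1797658}\right) - 1458098}{\left(-821423\right) \left(- \frac{1}{1989037}\right)} = \frac{2818}{6601053} + \frac{\left(-153782 + \frac{1}{1797658}\right) - 1458098}{\frac{821423}{1989037}} = \frac{2818}{6601053} + \left(- \frac{276447442555}{1797658} - 1458098\right) \frac{1989037}{821423} = \frac{2818}{6601053} - \frac{5763451466862721443}{1476637627334} = - \frac{38044848591527403135652267}{9747363239825982702}$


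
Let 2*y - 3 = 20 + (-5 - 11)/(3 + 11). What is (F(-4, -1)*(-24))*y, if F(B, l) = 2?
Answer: -3672/7 ≈ -524.57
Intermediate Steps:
y = 153/14 (y = 3/2 + (20 + (-5 - 11)/(3 + 11))/2 = 3/2 + (20 - 16/14)/2 = 3/2 + (20 - 16*1/14)/2 = 3/2 + (20 - 8/7)/2 = 3/2 + (½)*(132/7) = 3/2 + 66/7 = 153/14 ≈ 10.929)
(F(-4, -1)*(-24))*y = (2*(-24))*(153/14) = -48*153/14 = -3672/7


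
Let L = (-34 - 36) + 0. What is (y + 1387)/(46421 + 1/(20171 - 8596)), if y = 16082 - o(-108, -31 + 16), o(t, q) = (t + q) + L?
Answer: 102218825/268661538 ≈ 0.38047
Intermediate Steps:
L = -70 (L = -70 + 0 = -70)
o(t, q) = -70 + q + t (o(t, q) = (t + q) - 70 = (q + t) - 70 = -70 + q + t)
y = 16275 (y = 16082 - (-70 + (-31 + 16) - 108) = 16082 - (-70 - 15 - 108) = 16082 - 1*(-193) = 16082 + 193 = 16275)
(y + 1387)/(46421 + 1/(20171 - 8596)) = (16275 + 1387)/(46421 + 1/(20171 - 8596)) = 17662/(46421 + 1/11575) = 17662/(537323076/11575) = 17662*(11575/537323076) = 102218825/268661538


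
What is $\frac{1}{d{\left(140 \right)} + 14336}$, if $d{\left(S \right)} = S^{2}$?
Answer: $\frac{1}{33936} \approx 2.9467 \cdot 10^{-5}$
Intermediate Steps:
$\frac{1}{d{\left(140 \right)} + 14336} = \frac{1}{140^{2} + 14336} = \frac{1}{19600 + 14336} = \frac{1}{33936}$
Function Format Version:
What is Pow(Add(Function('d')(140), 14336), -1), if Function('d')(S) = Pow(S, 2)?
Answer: Rational(1, 33936) ≈ 2.9467e-5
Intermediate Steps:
Pow(Add(Function('d')(140), 14336), -1) = Pow(Add(Pow(140, 2), 14336), -1) = Pow(Add(19600, 14336), -1) = Pow(33936, -1) = Rational(1, 33936)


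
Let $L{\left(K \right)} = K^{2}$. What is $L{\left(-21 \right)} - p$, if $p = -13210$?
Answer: $13651$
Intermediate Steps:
$L{\left(-21 \right)} - p = \left(-21\right)^{2} - -13210 = 441 + 13210 = 13651$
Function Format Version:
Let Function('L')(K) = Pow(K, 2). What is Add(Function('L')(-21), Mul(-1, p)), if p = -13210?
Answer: 13651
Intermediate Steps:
Add(Function('L')(-21), Mul(-1, p)) = Add(Pow(-21, 2), Mul(-1, -13210)) = Add(441, 13210) = 13651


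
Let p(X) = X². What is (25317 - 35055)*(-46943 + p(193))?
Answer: 94400172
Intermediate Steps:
(25317 - 35055)*(-46943 + p(193)) = (25317 - 35055)*(-46943 + 193²) = -9738*(-46943 + 37249) = -9738*(-9694) = 94400172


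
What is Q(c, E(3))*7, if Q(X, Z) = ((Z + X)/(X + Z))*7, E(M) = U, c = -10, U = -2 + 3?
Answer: 49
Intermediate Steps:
U = 1
E(M) = 1
Q(X, Z) = 7 (Q(X, Z) = ((X + Z)/(X + Z))*7 = 1*7 = 7)
Q(c, E(3))*7 = 7*7 = 49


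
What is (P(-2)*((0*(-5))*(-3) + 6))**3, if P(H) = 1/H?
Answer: -27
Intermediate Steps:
(P(-2)*((0*(-5))*(-3) + 6))**3 = (((0*(-5))*(-3) + 6)/(-2))**3 = (-(0*(-3) + 6)/2)**3 = (-(0 + 6)/2)**3 = (-1/2*6)**3 = (-3)**3 = -27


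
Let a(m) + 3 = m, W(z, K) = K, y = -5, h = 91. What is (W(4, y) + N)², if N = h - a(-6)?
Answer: 9025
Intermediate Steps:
a(m) = -3 + m
N = 100 (N = 91 - (-3 - 6) = 91 - 1*(-9) = 91 + 9 = 100)
(W(4, y) + N)² = (-5 + 100)² = 95² = 9025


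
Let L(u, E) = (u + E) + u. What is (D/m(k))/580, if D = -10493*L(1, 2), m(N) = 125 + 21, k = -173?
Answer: -10493/21170 ≈ -0.49565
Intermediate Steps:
L(u, E) = E + 2*u (L(u, E) = (E + u) + u = E + 2*u)
m(N) = 146
D = -41972 (D = -10493*(2 + 2*1) = -10493*(2 + 2) = -10493*4 = -41972)
(D/m(k))/580 = -41972/146/580 = -41972*1/146*(1/580) = -20986/73*1/580 = -10493/21170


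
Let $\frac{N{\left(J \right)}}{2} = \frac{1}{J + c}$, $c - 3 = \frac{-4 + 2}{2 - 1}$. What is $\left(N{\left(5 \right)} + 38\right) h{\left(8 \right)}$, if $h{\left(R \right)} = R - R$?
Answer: $0$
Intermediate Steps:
$c = 1$ ($c = 3 + \frac{-4 + 2}{2 - 1} = 3 - \frac{2}{1} = 3 - 2 = 1$)
$N{\left(J \right)} = \frac{2}{1 + J}$ ($N{\left(J \right)} = \frac{2}{J + 1} = \frac{2}{1 + J}$)
$h{\left(R \right)} = 0$
$\left(N{\left(5 \right)} + 38\right) h{\left(8 \right)} = \left(\frac{2}{1 + 5} + 38\right) 0 = \left(\frac{2}{6} + 38\right) 0 = \left(2 \cdot \frac{1}{6} + 38\right) 0 = \left(\frac{1}{3} + 38\right) 0 = \frac{115}{3} \cdot 0 = 0$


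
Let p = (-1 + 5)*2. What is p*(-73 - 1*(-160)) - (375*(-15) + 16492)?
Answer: -10171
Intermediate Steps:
p = 8 (p = 4*2 = 8)
p*(-73 - 1*(-160)) - (375*(-15) + 16492) = 8*(-73 - 1*(-160)) - (375*(-15) + 16492) = 8*(-73 + 160) - (-5625 + 16492) = 8*87 - 1*10867 = 696 - 10867 = -10171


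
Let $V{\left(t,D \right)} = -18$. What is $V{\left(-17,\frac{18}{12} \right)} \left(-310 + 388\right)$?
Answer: $-1404$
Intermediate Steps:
$V{\left(-17,\frac{18}{12} \right)} \left(-310 + 388\right) = - 18 \left(-310 + 388\right) = \left(-18\right) 78 = -1404$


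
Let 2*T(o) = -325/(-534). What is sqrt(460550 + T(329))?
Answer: 5*sqrt(5253147303)/534 ≈ 678.64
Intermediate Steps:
T(o) = 325/1068 (T(o) = (-325/(-534))/2 = (-325*(-1/534))/2 = (1/2)*(325/534) = 325/1068)
sqrt(460550 + T(329)) = sqrt(460550 + 325/1068) = sqrt(491867725/1068) = 5*sqrt(5253147303)/534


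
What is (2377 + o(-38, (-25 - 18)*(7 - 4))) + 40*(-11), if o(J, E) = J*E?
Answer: 6839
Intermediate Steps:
o(J, E) = E*J
(2377 + o(-38, (-25 - 18)*(7 - 4))) + 40*(-11) = (2377 + ((-25 - 18)*(7 - 4))*(-38)) + 40*(-11) = (2377 - 43*3*(-38)) - 440 = (2377 - 129*(-38)) - 440 = (2377 + 4902) - 440 = 7279 - 440 = 6839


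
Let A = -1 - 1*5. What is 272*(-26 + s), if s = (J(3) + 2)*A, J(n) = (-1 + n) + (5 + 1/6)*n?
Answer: -38896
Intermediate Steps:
J(n) = -1 + 37*n/6 (J(n) = (-1 + n) + (5 + 1/6)*n = (-1 + n) + 31*n/6 = -1 + 37*n/6)
A = -6 (A = -1 - 5 = -6)
s = -117 (s = ((-1 + (37/6)*3) + 2)*(-6) = ((-1 + 37/2) + 2)*(-6) = (35/2 + 2)*(-6) = (39/2)*(-6) = -117)
272*(-26 + s) = 272*(-26 - 117) = 272*(-143) = -38896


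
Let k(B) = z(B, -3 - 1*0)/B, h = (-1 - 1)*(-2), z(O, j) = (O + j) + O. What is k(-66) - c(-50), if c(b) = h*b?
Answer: 4445/22 ≈ 202.05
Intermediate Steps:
z(O, j) = j + 2*O
h = 4 (h = -2*(-2) = 4)
k(B) = (-3 + 2*B)/B (k(B) = ((-3 - 1*0) + 2*B)/B = ((-3 + 0) + 2*B)/B = (-3 + 2*B)/B)
c(b) = 4*b
k(-66) - c(-50) = (2 - 3/(-66)) - 4*(-50) = (2 - 3*(-1/66)) - 1*(-200) = (2 + 1/22) + 200 = 45/22 + 200 = 4445/22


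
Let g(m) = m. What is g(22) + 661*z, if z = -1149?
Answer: -759467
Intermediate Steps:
g(22) + 661*z = 22 + 661*(-1149) = 22 - 759489 = -759467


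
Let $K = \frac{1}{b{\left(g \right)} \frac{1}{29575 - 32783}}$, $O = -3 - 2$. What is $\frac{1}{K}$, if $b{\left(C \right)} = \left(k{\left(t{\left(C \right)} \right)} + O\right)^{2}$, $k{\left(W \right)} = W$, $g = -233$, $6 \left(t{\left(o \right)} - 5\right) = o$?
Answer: $- \frac{54289}{115488} \approx -0.47008$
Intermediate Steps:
$t{\left(o \right)} = 5 + \frac{o}{6}$
$O = -5$ ($O = -3 - 2 = -5$)
$b{\left(C \right)} = \frac{C^{2}}{36}$ ($b{\left(C \right)} = \left(\left(5 + \frac{C}{6}\right) - 5\right)^{2} = \left(\frac{C}{6}\right)^{2} = \frac{C^{2}}{36}$)
$K = - \frac{115488}{54289}$ ($K = \frac{1}{\frac{\left(-233\right)^{2}}{36} \frac{1}{29575 - 32783}} = \frac{1}{\frac{1}{36} \cdot 54289 \frac{1}{-3208}} = \frac{1}{\frac{54289}{36} \left(- \frac{1}{3208}\right)} = \frac{1}{- \frac{54289}{115488}} = - \frac{115488}{54289} \approx -2.1273$)
$\frac{1}{K} = \frac{1}{- \frac{115488}{54289}} = - \frac{54289}{115488}$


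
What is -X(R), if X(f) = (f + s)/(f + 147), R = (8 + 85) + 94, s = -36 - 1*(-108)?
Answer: -259/334 ≈ -0.77545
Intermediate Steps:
s = 72 (s = -36 + 108 = 72)
R = 187 (R = 93 + 94 = 187)
X(f) = (72 + f)/(147 + f) (X(f) = (f + 72)/(f + 147) = (72 + f)/(147 + f))
-X(R) = -(72 + 187)/(147 + 187) = -259/334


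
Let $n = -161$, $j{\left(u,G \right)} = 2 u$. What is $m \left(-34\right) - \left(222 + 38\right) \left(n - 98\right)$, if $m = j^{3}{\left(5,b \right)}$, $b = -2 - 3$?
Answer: $33340$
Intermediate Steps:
$b = -5$
$m = 1000$ ($m = \left(2 \cdot 5\right)^{3} = 10^{3} = 1000$)
$m \left(-34\right) - \left(222 + 38\right) \left(n - 98\right) = 1000 \left(-34\right) - \left(222 + 38\right) \left(-161 - 98\right) = -34000 - 260 \left(-259\right) = -34000 - -67340 = -34000 + 67340 = 33340$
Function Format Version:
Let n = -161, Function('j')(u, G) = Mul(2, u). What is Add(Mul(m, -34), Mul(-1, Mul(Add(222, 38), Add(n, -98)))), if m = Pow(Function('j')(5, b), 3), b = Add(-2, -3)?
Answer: 33340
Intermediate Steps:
b = -5
m = 1000 (m = Pow(Mul(2, 5), 3) = Pow(10, 3) = 1000)
Add(Mul(m, -34), Mul(-1, Mul(Add(222, 38), Add(n, -98)))) = Add(Mul(1000, -34), Mul(-1, Mul(Add(222, 38), Add(-161, -98)))) = Add(-34000, Mul(-1, Mul(260, -259))) = Add(-34000, Mul(-1, -67340)) = Add(-34000, 67340) = 33340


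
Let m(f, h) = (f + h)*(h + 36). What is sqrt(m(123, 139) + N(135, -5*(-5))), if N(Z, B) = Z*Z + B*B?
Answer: 10*sqrt(647) ≈ 254.36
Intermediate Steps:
m(f, h) = (36 + h)*(f + h) (m(f, h) = (f + h)*(36 + h) = (36 + h)*(f + h))
N(Z, B) = B**2 + Z**2 (N(Z, B) = Z**2 + B**2 = B**2 + Z**2)
sqrt(m(123, 139) + N(135, -5*(-5))) = sqrt((139**2 + 36*123 + 36*139 + 123*139) + ((-5*(-5))**2 + 135**2)) = sqrt((19321 + 4428 + 5004 + 17097) + (25**2 + 18225)) = sqrt(45850 + (625 + 18225)) = sqrt(45850 + 18850) = sqrt(64700) = 10*sqrt(647)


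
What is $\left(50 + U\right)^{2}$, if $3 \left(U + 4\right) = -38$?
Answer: $\frac{10000}{9} \approx 1111.1$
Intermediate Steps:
$U = - \frac{50}{3}$ ($U = -4 + \frac{1}{3} \left(-38\right) = -4 - \frac{38}{3} = - \frac{50}{3} \approx -16.667$)
$\left(50 + U\right)^{2} = \left(50 - \frac{50}{3}\right)^{2} = \left(\frac{100}{3}\right)^{2} = \frac{10000}{9}$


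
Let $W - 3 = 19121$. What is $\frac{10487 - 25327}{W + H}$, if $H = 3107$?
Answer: $- \frac{14840}{22231} \approx -0.66754$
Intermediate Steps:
$W = 19124$ ($W = 3 + 19121 = 19124$)
$\frac{10487 - 25327}{W + H} = \frac{10487 - 25327}{19124 + 3107} = - \frac{14840}{22231}$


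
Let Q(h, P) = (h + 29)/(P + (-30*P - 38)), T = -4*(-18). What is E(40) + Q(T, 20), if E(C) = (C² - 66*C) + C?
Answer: -618101/618 ≈ -1000.2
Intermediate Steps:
E(C) = C² - 65*C
T = 72
Q(h, P) = (29 + h)/(-38 - 29*P) (Q(h, P) = (29 + h)/(P + (-38 - 30*P)) = (29 + h)/(-38 - 29*P))
E(40) + Q(T, 20) = 40*(-65 + 40) + (-29 - 1*72)/(38 + 29*20) = 40*(-25) + (-29 - 72)/(38 + 580) = -1000 - 101/618 = -618101/618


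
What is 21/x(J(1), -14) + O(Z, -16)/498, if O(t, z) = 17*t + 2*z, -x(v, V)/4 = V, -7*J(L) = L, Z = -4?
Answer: 347/1992 ≈ 0.17420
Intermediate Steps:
J(L) = -L/7
x(v, V) = -4*V
O(t, z) = 2*z + 17*t
21/x(J(1), -14) + O(Z, -16)/498 = 21/((-4*(-14))) + (2*(-16) + 17*(-4))/498 = 21/56 + (-32 - 68)*(1/498) = 21*(1/56) - 100*1/498 = 3/8 - 50/249 = 347/1992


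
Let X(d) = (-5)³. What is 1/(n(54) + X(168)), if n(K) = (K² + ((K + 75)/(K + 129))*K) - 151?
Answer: 61/163362 ≈ 0.00037340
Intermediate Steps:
X(d) = -125
n(K) = -151 + K² + K*(75 + K)/(129 + K) (n(K) = (K² + ((75 + K)/(129 + K))*K) - 151 = (K² + K*(75 + K)/(129 + K)) - 151 = -151 + K² + K*(75 + K)/(129 + K))
1/(n(54) + X(168)) = 1/((-19479 + 54³ - 76*54 + 130*54²)/(129 + 54) - 125) = 1/((-19479 + 157464 - 4104 + 130*2916)/183 - 125) = 1/((-19479 + 157464 - 4104 + 379080)/183 - 125) = 1/((1/183)*512961 - 125) = 1/(170987/61 - 125) = 1/(163362/61) = 61/163362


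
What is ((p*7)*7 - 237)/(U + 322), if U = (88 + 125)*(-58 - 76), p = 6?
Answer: -57/28220 ≈ -0.0020198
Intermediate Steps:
U = -28542 (U = 213*(-134) = -28542)
((p*7)*7 - 237)/(U + 322) = ((6*7)*7 - 237)/(-28542 + 322) = (42*7 - 237)/(-28220) = (294 - 237)*(-1/28220) = 57*(-1/28220) = -57/28220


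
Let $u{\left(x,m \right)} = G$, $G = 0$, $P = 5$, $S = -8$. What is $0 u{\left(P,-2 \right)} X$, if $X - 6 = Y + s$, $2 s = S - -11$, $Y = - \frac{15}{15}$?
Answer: $0$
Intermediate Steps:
$Y = -1$ ($Y = \left(-15\right) \frac{1}{15} = -1$)
$s = \frac{3}{2}$ ($s = \frac{-8 - -11}{2} = \frac{-8 + 11}{2} = \frac{1}{2} \cdot 3 = \frac{3}{2} \approx 1.5$)
$u{\left(x,m \right)} = 0$
$X = \frac{13}{2}$ ($X = 6 + \left(-1 + \frac{3}{2}\right) = 6 + \frac{1}{2} = \frac{13}{2} \approx 6.5$)
$0 u{\left(P,-2 \right)} X = 0 \cdot 0 \cdot \frac{13}{2} = 0 \cdot \frac{13}{2} = 0$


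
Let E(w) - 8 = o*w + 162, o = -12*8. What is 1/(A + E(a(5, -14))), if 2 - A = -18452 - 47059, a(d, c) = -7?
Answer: 1/66355 ≈ 1.5070e-5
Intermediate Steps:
A = 65513 (A = 2 - (-18452 - 47059) = 2 - 1*(-65511) = 2 + 65511 = 65513)
o = -96
E(w) = 170 - 96*w (E(w) = 8 + (-96*w + 162) = 8 + (162 - 96*w) = 170 - 96*w)
1/(A + E(a(5, -14))) = 1/(65513 + (170 - 96*(-7))) = 1/(65513 + (170 + 672)) = 1/(65513 + 842) = 1/66355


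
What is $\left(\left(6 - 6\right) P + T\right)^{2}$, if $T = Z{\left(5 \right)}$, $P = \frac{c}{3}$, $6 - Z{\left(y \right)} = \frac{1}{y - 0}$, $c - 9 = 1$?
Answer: $\frac{841}{25} \approx 33.64$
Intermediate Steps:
$c = 10$ ($c = 9 + 1 = 10$)
$Z{\left(y \right)} = 6 - \frac{1}{y}$ ($Z{\left(y \right)} = 6 - \frac{1}{y - 0} = 6 - \frac{1}{y + \left(-5 + 5\right)} = 6 - \frac{1}{y + 0} = 6 - \frac{1}{y}$)
$P = \frac{10}{3} \approx 3.3333$
$T = \frac{29}{5}$ ($T = 6 - \frac{1}{5} = \frac{29}{5} \approx 5.8$)
$\left(\left(6 - 6\right) P + T\right)^{2} = \left(\left(6 - 6\right) \frac{10}{3} + \frac{29}{5}\right)^{2} = \left(0 \cdot \frac{10}{3} + \frac{29}{5}\right)^{2} = \left(0 + \frac{29}{5}\right)^{2} = \left(\frac{29}{5}\right)^{2} = \frac{841}{25}$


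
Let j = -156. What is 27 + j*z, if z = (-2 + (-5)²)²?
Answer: -82497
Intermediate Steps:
z = 529 (z = (-2 + 25)² = 23² = 529)
27 + j*z = 27 - 156*529 = 27 - 82524 = -82497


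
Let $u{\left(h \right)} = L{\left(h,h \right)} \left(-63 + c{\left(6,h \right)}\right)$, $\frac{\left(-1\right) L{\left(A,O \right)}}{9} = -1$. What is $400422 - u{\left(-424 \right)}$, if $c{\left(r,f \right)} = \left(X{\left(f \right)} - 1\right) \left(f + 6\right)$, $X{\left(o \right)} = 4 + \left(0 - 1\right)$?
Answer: $408513$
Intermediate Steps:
$X{\left(o \right)} = 3$ ($X{\left(o \right)} = 4 - 1 = 3$)
$L{\left(A,O \right)} = 9$ ($L{\left(A,O \right)} = \left(-9\right) \left(-1\right) = 9$)
$c{\left(r,f \right)} = 12 + 2 f$ ($c{\left(r,f \right)} = \left(3 - 1\right) \left(f + 6\right) = 2 \left(6 + f\right) = 12 + 2 f$)
$u{\left(h \right)} = -459 + 18 h$ ($u{\left(h \right)} = 9 \left(-63 + \left(12 + 2 h\right)\right) = 9 \left(-51 + 2 h\right) = -459 + 18 h$)
$400422 - u{\left(-424 \right)} = 400422 - \left(-459 + 18 \left(-424\right)\right) = 400422 - \left(-459 - 7632\right) = 400422 - -8091 = 400422 + 8091 = 408513$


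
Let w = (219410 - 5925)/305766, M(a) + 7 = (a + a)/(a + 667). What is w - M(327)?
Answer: 1069876477/151965702 ≈ 7.0403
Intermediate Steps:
M(a) = -7 + 2*a/(667 + a) (M(a) = -7 + (a + a)/(a + 667) = -7 + (2*a)/(667 + a) = -7 + 2*a/(667 + a))
w = 213485/305766 (w = 213485*(1/305766) = 213485/305766 ≈ 0.69820)
w - M(327) = 213485/305766 - (-4669 - 5*327)/(667 + 327) = 213485/305766 - (-4669 - 1635)/994 = 213485/305766 - (-6304)/994 = 213485/305766 - 1*(-3152/497) = 213485/305766 + 3152/497 = 1069876477/151965702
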